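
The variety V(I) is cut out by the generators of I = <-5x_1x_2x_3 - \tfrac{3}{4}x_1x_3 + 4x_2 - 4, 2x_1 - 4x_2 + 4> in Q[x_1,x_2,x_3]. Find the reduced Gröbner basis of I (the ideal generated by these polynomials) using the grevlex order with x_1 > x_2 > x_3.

f_1 = -5x_1x_2x_3 - \tfrac{3}{4}x_1x_3 + 4x_2 - 4, LT = x_1x_2x_3.
f_2 = 2x_1 - 4x_2 + 4, LT = x_1.

S(f_1,f_2): lcm = x_1x_2x_3. S = 2x_2^{2}x_3 + \tfrac{3}{20}x_1x_3 - 2x_2x_3 - \tfrac{4}{5}x_2 + \tfrac{4}{5}.
  reduce S modulo (f_1, f_2):
  remainder 2x_2^{2}x_3 - \tfrac{17}{10}x_2x_3 - \tfrac{4}{5}x_2 - \tfrac{3}{10}x_3 + \tfrac{4}{5} ≠ 0; add g_3 = 2x_2^{2}x_3 - \tfrac{17}{10}x_2x_3 - \tfrac{4}{5}x_2 - \tfrac{3}{10}x_3 + \tfrac{4}{5} to the basis.

The other S-polynomials (S(f_1,g_3), S(f_2,g_3)) all reduce to 0 modulo the current basis, so we have a Gröbner basis.
Inter-reduce: drop elements whose leading term is divisible by another's, tail-reduce, and make monic.

G = {x_2^{2}x_3 - \tfrac{17}{20}x_2x_3 - \tfrac{2}{5}x_2 - \tfrac{3}{20}x_3 + \tfrac{2}{5}, x_1 - 2x_2 + 2}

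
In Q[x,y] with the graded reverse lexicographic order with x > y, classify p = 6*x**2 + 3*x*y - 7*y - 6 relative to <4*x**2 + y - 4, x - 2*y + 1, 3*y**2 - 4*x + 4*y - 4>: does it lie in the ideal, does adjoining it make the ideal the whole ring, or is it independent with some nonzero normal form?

First compute the reduced Gröbner basis of I by Buchberger's algorithm.
f_1 = 4*x**2 + y - 4, LT = x**2.
f_2 = x - 2*y + 1, LT = x.
f_3 = 3*y**2 - 4*x + 4*y - 4, LT = y**2.

S(f_1,f_2): lcm = x**2. S = 2*x*y - x + 1/4*y - 1.
  reduce S modulo (f_1, f_2, f_3):
  remainder 19/12*y ≠ 0; add h_4 = 19/12*y to the basis.

The other S-polynomials (S(f_1,f_3), S(f_2,f_3), S(f_1,h_4), S(f_2,h_4), S(f_3,h_4)) all reduce to 0 modulo the current basis, so we have a Gröbner basis.
Inter-reduce: drop elements whose leading term is divisible by another's, tail-reduce, and make monic.
Reduced Gröbner basis: {x + 1, y}.
Label its elements g_1 = x + 1, g_2 = y.

Reduce p = 6*x**2 + 3*x*y - 7*y - 6 modulo G:
  leading term x**2: subtract (6*x)·g_1 from 6*x**2 + 3*x*y - 7*y - 6 → 3*x*y - 6*x - 7*y - 6
  leading term x*y: subtract (3*y)·g_1 from 3*x*y - 6*x - 7*y - 6 → -6*x - 10*y - 6
  leading term x: subtract (-6)·g_1 from -6*x - 10*y - 6 → -10*y
  leading term y: subtract (-10)·g_2 from -10*y → 0
  normal form = 0.
Since the normal form is 0, p ∈ I.

Ideal membership is decidable via reduction modulo a Gröbner basis.

6*x**2 + 3*x*y - 7*y - 6 lies in I (it reduces to 0).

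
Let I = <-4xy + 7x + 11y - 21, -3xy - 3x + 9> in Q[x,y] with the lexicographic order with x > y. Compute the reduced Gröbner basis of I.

f_1 = -4xy + 7x + 11y - 21, LT = xy.
f_2 = -3xy - 3x + 9, LT = xy.

S(f_1,f_2): lcm = xy. S = -11/4x - 11/4y + 33/4.
  reduce S modulo (f_1, f_2):
  remainder -11/4x - 11/4y + 33/4 ≠ 0; add g_3 = -11/4x - 11/4y + 33/4 to the basis.

S(f_1,g_3): lcm = xy. S = -7/4x - y^2 + 1/4y + 21/4.
  reduce S modulo (f_1, f_2, g_3):
  remainder -y^2 + 2y ≠ 0; add g_4 = -y^2 + 2y to the basis.

The other S-polynomials (S(f_2,g_3), S(f_1,g_4), S(f_2,g_4), S(g_3,g_4)) all reduce to 0 modulo the current basis, so we have a Gröbner basis.
Inter-reduce: drop elements whose leading term is divisible by another's, tail-reduce, and make monic.

G = {x + y - 3, y^2 - 2y}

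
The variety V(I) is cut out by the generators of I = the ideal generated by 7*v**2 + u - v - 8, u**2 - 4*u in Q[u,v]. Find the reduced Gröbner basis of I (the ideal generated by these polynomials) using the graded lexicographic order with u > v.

G = {u**2 - 4*u, v**2 + 1/7*u - 1/7*v - 8/7}

f_1 = 7*v**2 + u - v - 8, LT = v**2.
f_2 = u**2 - 4*u, LT = u**2.

The S-polynomials (S(f_1,f_2)) all reduce to 0 modulo the current basis, so we have a Gröbner basis.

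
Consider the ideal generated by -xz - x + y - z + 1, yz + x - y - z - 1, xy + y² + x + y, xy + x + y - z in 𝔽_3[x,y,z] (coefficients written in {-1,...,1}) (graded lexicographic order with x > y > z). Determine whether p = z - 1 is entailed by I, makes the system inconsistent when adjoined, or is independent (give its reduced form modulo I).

Adjoining z - 1 makes the ideal the whole ring: the system is inconsistent.

First compute the reduced Gröbner basis of I by Buchberger's algorithm.
f_1 = -xz - x + y - z + 1, LT = xz.
f_2 = yz + x - y - z - 1, LT = yz.
f_3 = xy + y² + x + y, LT = xy.
f_4 = xy + x + y - z, LT = xy.

S(f_1,f_2): lcm = xyz. S = -x² - xy + xz - y² + yz + x - y.
  leading term x²: no divisor's leading term divides it; move -x² to the remainder.
  leading term xy: subtract (-1)·f_3 from -xy + xz - y² + yz + x - y → xz + yz - x
  leading term xz: subtract (-1)·f_1 from xz + yz - x → yz + x + y - z + 1
  leading term yz: subtract (1)·f_2 from yz + x + y - z + 1 → -y - 1
  leading term y: no divisor's leading term divides it; move -y to the remainder.
  leading term 1: no divisor's leading term divides it; move -1 to the remainder.
  remainder -x² - y - 1 ≠ 0; add h_5 = -x² - y - 1 to the basis.

S(f_1,f_3): lcm = xyz. S = -y²z + xy - xz - y² - y.
  leading term y²z: subtract (-y)·f_2 from -y²z + xy - xz - y² - y → -xy - xz + y² - yz + y
  leading term xy: subtract (-1)·f_3 from -xy - xz + y² - yz + y → -xz - y² - yz + x - y
  leading term xz: subtract (1)·f_1 from -xz - y² - yz + x - y → -y² - yz - x + y + z - 1
  leading term y²: no divisor's leading term divides it; move -y² to the remainder.
  leading term yz: subtract (-1)·f_2 from -yz - x + y + z - 1 → 1
  leading term 1: no divisor's leading term divides it; move 1 to the remainder.
  remainder -y² + 1 ≠ 0; add h_6 = -y² + 1 to the basis.

S(f_1,f_4): lcm = xyz. S = xy - xz - y² + z² - y.
  leading term xy: subtract (1)·f_3 from xy - xz - y² + z² - y → -xz + y² + z² - x + y
  leading term xz: subtract (1)·f_1 from -xz + y² + z² - x + y → y² + z² + z - 1
  leading term y²: subtract (-1)·h_6 from y² + z² + z - 1 → z² + z
  leading term z²: no divisor's leading term divides it; move z² to the remainder.
  leading term z: no divisor's leading term divides it; move z to the remainder.
  remainder z² + z ≠ 0; add h_7 = z² + z to the basis.

S(f_3,f_4): lcm = xy. S = y² + z.
  leading term y²: subtract (-1)·h_6 from y² + z → z + 1
  leading term z: no divisor's leading term divides it; move z to the remainder.
  leading term 1: no divisor's leading term divides it; move 1 to the remainder.
  remainder z + 1 ≠ 0; add h_8 = z + 1 to the basis.

S(f_4,h_5): lcm = x²y. S = x² + xy - xz - y² - y.
  leading term x²: subtract (-1)·h_5 from x² + xy - xz - y² - y → xy - xz - y² + y - 1
  leading term xy: subtract (1)·f_3 from xy - xz - y² + y - 1 → -xz + y² - x - 1
  leading term xz: subtract (1)·f_1 from -xz + y² - x - 1 → y² - y + z + 1
  leading term y²: subtract (-1)·h_6 from y² - y + z + 1 → -y + z - 1
  leading term y: no divisor's leading term divides it; move -y to the remainder.
  leading term z: subtract (1)·h_8 from z - 1 → 1
  leading term 1: no divisor's leading term divides it; move 1 to the remainder.
  remainder -y + 1 ≠ 0; add h_9 = -y + 1 to the basis.

S(f_4,h_6): lcm = xy². S = xy + y² - yz + x.
  leading term xy: subtract (1)·f_3 from xy + y² - yz + x → -yz - y
  leading term yz: subtract (-1)·f_2 from -yz - y → x + y - z - 1
  leading term x: no divisor's leading term divides it; move x to the remainder.
  leading term y: subtract (-1)·h_9 from y - z - 1 → -z
  leading term z: subtract (-1)·h_8 from -z → 1
  leading term 1: no divisor's leading term divides it; move 1 to the remainder.
  remainder x + 1 ≠ 0; add h_10 = x + 1 to the basis.

The other S-polynomials (S(f_2,f_3), S(f_2,f_4), S(f_1,h_5), S(f_2,h_5), S(f_3,h_5), S(f_1,h_6), S(f_2,h_6), S(f_3,h_6), S(h_5,h_6), S(f_1,h_7), S(f_2,h_7), S(f_3,h_7), S(f_4,h_7), S(h_5,h_7), S(h_6,h_7), S(f_1,h_8), S(f_2,h_8), S(f_3,h_8), S(f_4,h_8), S(h_5,h_8), S(h_6,h_8), S(h_7,h_8), S(f_1,h_9), S(f_2,h_9), S(f_3,h_9), S(f_4,h_9), S(h_5,h_9), S(h_6,h_9), S(h_7,h_9), S(h_8,h_9), S(f_1,h_10), S(f_2,h_10), S(f_3,h_10), S(f_4,h_10), S(h_5,h_10), S(h_6,h_10), S(h_7,h_10), S(h_8,h_10), S(h_9,h_10)) all reduce to 0 modulo the current basis, so we have a Gröbner basis.
Inter-reduce: drop elements whose leading term is divisible by another's, tail-reduce, and make monic.
Reduced Gröbner basis: {x + 1, y - 1, z + 1}.
Label its elements g_1 = x + 1, g_2 = y - 1, g_3 = z + 1.

Reduce p = z - 1 modulo G:
  leading term z: subtract (1)·g_3 from z - 1 → 1
  leading term 1: no divisor's leading term divides it; move 1 to the remainder.
  normal form = 1.
The normal form is nonzero, so p ∉ I. Since p minus its normal form lies in I, I + (p) = I + (r) where r = 1; decide whether this ideal is the whole ring.
Here r = 1 is a nonzero constant, hence a unit: 1 ∈ I + (p), the Gröbner basis of I + (p) is {1}, and the enlarged system has no common solution — adjoining p is inconsistent.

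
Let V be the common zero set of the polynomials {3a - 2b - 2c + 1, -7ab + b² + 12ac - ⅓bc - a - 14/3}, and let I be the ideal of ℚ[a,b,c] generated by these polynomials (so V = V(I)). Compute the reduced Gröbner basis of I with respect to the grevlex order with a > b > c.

G = {b² - 9/11bc - 24/11c² - 5/11b + 14/11c + 13/11, a - ⅔b - ⅔c + ⅓}

f_1 = 3a - 2b - 2c + 1, LT = a.
f_2 = -7ab + b² + 12ac - ⅓bc - a - 14/3, LT = ab.

S(f_1,f_2): lcm = ab. S = -11/21b² + 12/7ac - 5/7bc - 1/7a + ⅓b - ⅔.
  reduce S modulo (f_1, f_2):
  remainder -11/21b² + 3/7bc + 8/7c² + 5/21b - ⅔c - 13/21 ≠ 0; add g_3 = -11/21b² + 3/7bc + 8/7c² + 5/21b - ⅔c - 13/21 to the basis.

The other S-polynomials (S(f_1,g_3), S(f_2,g_3)) all reduce to 0 modulo the current basis, so we have a Gröbner basis.
Inter-reduce: drop elements whose leading term is divisible by another's, tail-reduce, and make monic.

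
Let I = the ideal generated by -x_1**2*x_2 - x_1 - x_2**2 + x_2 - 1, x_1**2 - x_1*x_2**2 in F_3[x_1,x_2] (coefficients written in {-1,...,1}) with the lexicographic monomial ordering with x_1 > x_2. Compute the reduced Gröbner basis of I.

G = {x_1**2 - x_1*x_2 + x_1 - x_2**4 + x_2**3 - x_2**2, x_1*x_2**2 - x_1*x_2 + x_1 - x_2**4 + x_2**3 - x_2**2, x_2**5 - x_2**2 - x_2 + 1}

This is the nonlinear analogue of row-reducing a linear system.

f_1 = -x_1**2*x_2 - x_1 - x_2**2 + x_2 - 1, LT = x_1**2*x_2.
f_2 = x_1**2 - x_1*x_2**2, LT = x_1**2.

S(f_1,f_2): lcm = x_1**2*x_2. S = x_1*x_2**3 + x_1 + x_2**2 - x_2 + 1.
  leading term x_1*x_2**3: no divisor's leading term divides it; move x_1*x_2**3 to the remainder.
  leading term x_1: no divisor's leading term divides it; move x_1 to the remainder.
  leading term x_2**2: no divisor's leading term divides it; move x_2**2 to the remainder.
  leading term x_2: no divisor's leading term divides it; move -x_2 to the remainder.
  leading term 1: no divisor's leading term divides it; move 1 to the remainder.
  remainder x_1*x_2**3 + x_1 + x_2**2 - x_2 + 1 ≠ 0; add g_3 = x_1*x_2**3 + x_1 + x_2**2 - x_2 + 1 to the basis.

S(f_1,g_3): lcm = x_1**2*x_2**3. S = -x_1**2 + x_1*x_2 - x_1 + x_2**4 - x_2**3 + x_2**2.
  leading term x_1**2: subtract (-1)·f_2 from -x_1**2 + x_1*x_2 - x_1 + x_2**4 - x_2**3 + x_2**2 → -x_1*x_2**2 + x_1*x_2 - x_1 + x_2**4 - x_2**3 + x_2**2
  leading term x_1*x_2**2: no divisor's leading term divides it; move -x_1*x_2**2 to the remainder.
  leading term x_1*x_2: no divisor's leading term divides it; move x_1*x_2 to the remainder.
  leading term x_1: no divisor's leading term divides it; move -x_1 to the remainder.
  leading term x_2**4: no divisor's leading term divides it; move x_2**4 to the remainder.
  leading term x_2**3: no divisor's leading term divides it; move -x_2**3 to the remainder.
  leading term x_2**2: no divisor's leading term divides it; move x_2**2 to the remainder.
  remainder -x_1*x_2**2 + x_1*x_2 - x_1 + x_2**4 - x_2**3 + x_2**2 ≠ 0; add g_4 = -x_1*x_2**2 + x_1*x_2 - x_1 + x_2**4 - x_2**3 + x_2**2 to the basis.

S(g_3,g_4): lcm = x_1*x_2**3. S = x_1*x_2**2 - x_1*x_2 + x_1 + x_2**5 - x_2**4 + x_2**3 + x_2**2 - x_2 + 1.
  leading term x_1*x_2**2: subtract (-1)·g_4 from x_1*x_2**2 - x_1*x_2 + x_1 + x_2**5 - x_2**4 + x_2**3 + x_2**2 - x_2 + 1 → x_2**5 - x_2**2 - x_2 + 1
  leading term x_2**5: no divisor's leading term divides it; move x_2**5 to the remainder.
  leading term x_2**2: no divisor's leading term divides it; move -x_2**2 to the remainder.
  leading term x_2: no divisor's leading term divides it; move -x_2 to the remainder.
  leading term 1: no divisor's leading term divides it; move 1 to the remainder.
  remainder x_2**5 - x_2**2 - x_2 + 1 ≠ 0; add g_5 = x_2**5 - x_2**2 - x_2 + 1 to the basis.

The other S-polynomials (S(f_2,g_3), S(f_1,g_4), S(f_2,g_4), S(f_1,g_5), S(f_2,g_5), S(g_3,g_5), S(g_4,g_5)) all reduce to 0 modulo the current basis, so we have a Gröbner basis.
Inter-reduce: drop elements whose leading term is divisible by another's, tail-reduce, and make monic.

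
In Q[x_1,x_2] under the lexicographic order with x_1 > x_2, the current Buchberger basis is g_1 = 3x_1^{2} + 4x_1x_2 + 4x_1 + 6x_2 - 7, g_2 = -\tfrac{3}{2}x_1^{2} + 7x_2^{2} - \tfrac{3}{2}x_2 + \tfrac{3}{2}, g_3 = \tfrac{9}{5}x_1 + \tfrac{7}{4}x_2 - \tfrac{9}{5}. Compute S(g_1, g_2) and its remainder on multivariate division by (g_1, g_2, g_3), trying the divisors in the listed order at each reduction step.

S(g_1, g_2) = \tfrac{4}{3}x_1x_2 + \tfrac{4}{3}x_1 + \tfrac{14}{3}x_2^{2} + x_2 - \tfrac{4}{3}; remainder on division = \tfrac{91}{27}x_2^{2} + \tfrac{28}{27}x_2.

lcm(LM(g_1), LM(g_2)) = x_1^{2}.
S = (lcm/LT(g_1))·g_1 − (lcm/LT(g_2))·g_2 = \tfrac{4}{3}x_1x_2 + \tfrac{4}{3}x_1 + \tfrac{14}{3}x_2^{2} + x_2 - \tfrac{4}{3}.
Reduce S modulo (g_1, g_2, g_3) in that order:
  leading term x_1x_2: subtract (\tfrac{20}{27}x_2)·g_3 from \tfrac{4}{3}x_1x_2 + \tfrac{4}{3}x_1 + \tfrac{14}{3}x_2^{2} + x_2 - \tfrac{4}{3} → \tfrac{4}{3}x_1 + \tfrac{91}{27}x_2^{2} + \tfrac{7}{3}x_2 - \tfrac{4}{3}
  leading term x_1: subtract (\tfrac{20}{27})·g_3 from \tfrac{4}{3}x_1 + \tfrac{91}{27}x_2^{2} + \tfrac{7}{3}x_2 - \tfrac{4}{3} → \tfrac{91}{27}x_2^{2} + \tfrac{28}{27}x_2
  leading term x_2^{2}: no divisor's leading term divides it; move \tfrac{91}{27}x_2^{2} to the remainder.
  leading term x_2: no divisor's leading term divides it; move \tfrac{28}{27}x_2 to the remainder.
The remainder \tfrac{91}{27}x_2^{2} + \tfrac{28}{27}x_2 is nonzero, so it would be added as the next basis element.
An S-polynomial is built so that the two leading terms cancel; whether anything survives reduction is exactly the Gröbner-basis criterion.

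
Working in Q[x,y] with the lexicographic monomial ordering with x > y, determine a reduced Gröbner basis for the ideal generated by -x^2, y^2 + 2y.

This is the nonlinear analogue of row-reducing a linear system.

f_1 = -x^2, LT = x^2.
f_2 = y^2 + 2y, LT = y^2.

The S-polynomials (S(f_1,f_2)) all reduce to 0 modulo the current basis, so we have a Gröbner basis.

G = {x^2, y^2 + 2y}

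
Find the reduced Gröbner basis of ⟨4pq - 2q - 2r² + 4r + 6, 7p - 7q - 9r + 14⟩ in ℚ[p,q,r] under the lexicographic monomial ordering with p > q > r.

G = {p - q - 9/7r + 2, q² + 9/7qr - 5/2q - ½r² + r + 3/2}

f_1 = 4pq - 2q - 2r² + 4r + 6, LT = pq.
f_2 = 7p - 7q - 9r + 14, LT = p.

S(f_1,f_2): lcm = pq. S = q² + 9/7qr - 5/2q - ½r² + r + 3/2.
  leading term q²: no divisor's leading term divides it; move q² to the remainder.
  leading term qr: no divisor's leading term divides it; move 9/7qr to the remainder.
  leading term q: no divisor's leading term divides it; move -5/2q to the remainder.
  leading term r²: no divisor's leading term divides it; move -½r² to the remainder.
  leading term r: no divisor's leading term divides it; move r to the remainder.
  leading term 1: no divisor's leading term divides it; move 3/2 to the remainder.
  remainder q² + 9/7qr - 5/2q - ½r² + r + 3/2 ≠ 0; add g_3 = q² + 9/7qr - 5/2q - ½r² + r + 3/2 to the basis.

S(f_1,g_3): lcm = pq². S = -9/7pqr + 5/2pq + ½pr² - pr - 3/2p - ½q² - ½qr² + qr + 3/2q.
  leading term pqr: subtract (-9/28r)·f_1 from -9/7pqr + 5/2pq + ½pr² - pr - 3/2p - ½q² - ½qr² + qr + 3/2q → 5/2pq + ½pr² - pr - 3/2p - ½q² - ½qr² + 5/14qr + 3/2q - 9/14r³ + 9/7r² + 27/14r
  leading term pq: subtract (⅝)·f_1 from 5/2pq + ½pr² - pr - 3/2p - ½q² - ½qr² + 5/14qr + 3/2q - 9/14r³ + 9/7r² + 27/14r → ½pr² - pr - 3/2p - ½q² - ½qr² + 5/14qr + 11/4q - 9/14r³ + 71/28r² - 4/7r - 15/4
  leading term pr²: subtract (1/14r²)·f_2 from ½pr² - pr - 3/2p - ½q² - ½qr² + 5/14qr + 11/4q - 9/14r³ + 71/28r² - 4/7r - 15/4 → -pr - 3/2p - ½q² + 5/14qr + 11/4q + 43/28r² - 4/7r - 15/4
  leading term pr: subtract (-1/7r)·f_2 from -pr - 3/2p - ½q² + 5/14qr + 11/4q + 43/28r² - 4/7r - 15/4 → -3/2p - ½q² - 9/14qr + 11/4q + ¼r² + 10/7r - 15/4
  leading term p: subtract (-3/14)·f_2 from -3/2p - ½q² - 9/14qr + 11/4q + ¼r² + 10/7r - 15/4 → -½q² - 9/14qr + 5/4q + ¼r² - ½r - ¾
  leading term q²: subtract (-½)·g_3 from -½q² - 9/14qr + 5/4q + ¼r² - ½r - ¾ → 0
  remainder 0.

S(f_2,g_3): leading monomials are coprime, so the S-polynomial reduces to 0 (Buchberger's first criterion).
Every S-polynomial of the final basis reduces to 0, so we have a Gröbner basis.
Inter-reduce: drop elements whose leading term is divisible by another's, tail-reduce, and make monic.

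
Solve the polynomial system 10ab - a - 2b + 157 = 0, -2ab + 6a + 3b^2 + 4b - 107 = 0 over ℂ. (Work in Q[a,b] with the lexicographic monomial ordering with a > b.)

{(-3, 5), (9493/1160 - 49*sqrt(13449)/1160, -61/20 - sqrt(13449)/60), (49*sqrt(13449)/1160 + 9493/1160, -61/20 + sqrt(13449)/60)}

Compute a lex Gröbner basis by Buchberger's algorithm.
f_1 = 10ab - a - 2b + 157, LT = ab.
f_2 = -2ab + 6a + 3b^2 + 4b - 107, LT = ab.

S(f_1,f_2): lcm = ab. S = 29/10a + 3/2b^2 + 9/5b - 189/5.
  leading term a: no divisor's leading term divides it; move 29/10a to the remainder.
  leading term b^2: no divisor's leading term divides it; move 3/2b^2 to the remainder.
  leading term b: no divisor's leading term divides it; move 9/5b to the remainder.
  leading term 1: no divisor's leading term divides it; move -189/5 to the remainder.
  remainder 29/10a + 3/2b^2 + 9/5b - 189/5 ≠ 0; add h_3 = 29/10a + 3/2b^2 + 9/5b - 189/5 to the basis.

S(f_1,h_3): lcm = ab. S = -1/10a - 15/29b^3 - 18/29b^2 + 1861/145b + 157/10.
  leading term a: subtract (-1/29)·h_3 from -1/10a - 15/29b^3 - 18/29b^2 + 1861/145b + 157/10 → -15/29b^3 - 33/58b^2 + 374/29b + 835/58
  leading term b^3: no divisor's leading term divides it; move -15/29b^3 to the remainder.
  leading term b^2: no divisor's leading term divides it; move -33/58b^2 to the remainder.
  leading term b: no divisor's leading term divides it; move 374/29b to the remainder.
  leading term 1: no divisor's leading term divides it; move 835/58 to the remainder.
  remainder -15/29b^3 - 33/58b^2 + 374/29b + 835/58 ≠ 0; add h_4 = -15/29b^3 - 33/58b^2 + 374/29b + 835/58 to the basis.

S(f_2,h_3): lcm = ab. S = -3a - 15/29b^3 - 123/58b^2 + 320/29b + 107/2.
  leading term a: subtract (-30/29)·h_3 from -3a - 15/29b^3 - 123/58b^2 + 320/29b + 107/2 → -15/29b^3 - 33/58b^2 + 374/29b + 835/58
  leading term b^3: subtract (1)·h_4 from -15/29b^3 - 33/58b^2 + 374/29b + 835/58 → 0
  remainder 0.

S(f_1,h_4): lcm = ab^3. S = -6/5ab^2 + 374/15ab + 167/6a - 1/5b^3 + 157/10b^2.
  leading term ab^2: subtract (-3/25b)·f_1 from -6/5ab^2 + 374/15ab + 167/6a - 1/5b^3 + 157/10b^2 → 1861/75ab + 167/6a - 1/5b^3 + 773/50b^2 + 471/25b
  leading term ab: subtract (1861/750)·f_1 from 1861/75ab + 167/6a - 1/5b^3 + 773/50b^2 + 471/25b → 11368/375a - 1/5b^3 + 773/50b^2 + 8926/375b - 292177/750
  leading term a: subtract (784/75)·h_3 from 11368/375a - 1/5b^3 + 773/50b^2 + 8926/375b - 292177/750 → -1/5b^3 - 11/50b^2 + 374/75b + 167/30
  leading term b^3: subtract (29/75)·h_4 from -1/5b^3 - 11/50b^2 + 374/75b + 167/30 → 0
  remainder 0.

S(f_2,h_4): lcm = ab^3. S = -41/10ab^2 + 374/15ab + 167/6a - 3/2b^4 - 2b^3 + 107/2b^2.
  leading term ab^2: subtract (-41/100b)·f_1 from -41/10ab^2 + 374/15ab + 167/6a - 3/2b^4 - 2b^3 + 107/2b^2 → 7357/300ab + 167/6a - 3/2b^4 - 2b^3 + 1317/25b^2 + 6437/100b
  leading term ab: subtract (7357/3000)·f_1 from 7357/300ab + 167/6a - 3/2b^4 - 2b^3 + 1317/25b^2 + 6437/100b → 90857/3000a - 3/2b^4 - 2b^3 + 1317/25b^2 + 25978/375b - 1155049/3000
  leading term a: subtract (3133/300)·h_3 from 90857/3000a - 3/2b^4 - 2b^3 + 1317/25b^2 + 25978/375b - 1155049/3000 → -3/2b^4 - 2b^3 + 7403/200b^2 + 15143/300b + 1169/120
  leading term b^4: subtract (29/10b)·h_4 from -3/2b^4 - 2b^3 + 7403/200b^2 + 15143/300b + 1169/120 → -7/20b^3 - 77/200b^2 + 1309/150b + 1169/120
  leading term b^3: subtract (203/300)·h_4 from -7/20b^3 - 77/200b^2 + 1309/150b + 1169/120 → 0
  remainder 0.

S(h_3,h_4): leading monomials are coprime, so the S-polynomial reduces to 0 (Buchberger's first criterion).
Every S-polynomial of the final basis reduces to 0, so we have a Gröbner basis.
Inter-reduce: drop elements whose leading term is divisible by another's, tail-reduce, and make monic.
Reduced Gröbner basis: {a + 15/29b^2 + 18/29b - 378/29, b^3 + 11/10b^2 - 374/15b - 167/6}.

Since the basis is lex-ordered, b^3 + 11/10b^2 - 374/15b - 167/6 is univariate in b. Its roots are {5, -61/20 - sqrt(13449)/60, -61/20 + sqrt(13449)/60}. Back-substituting each root into the other basis elements fixes the other coordinates.
  b = 5: the earlier basis element becomes a + 3 = 0, giving a = -3 — point (-3, 5).
  b = -61/20 - sqrt(13449)/60: the earlier basis element becomes a - 9493/1160 + 49*sqrt(13449)/1160 = 0, giving a = 9493/1160 - 49*sqrt(13449)/1160 — point (9493/1160 - 49*sqrt(13449)/1160, -61/20 - sqrt(13449)/60).
  b = -61/20 + sqrt(13449)/60: the earlier basis element becomes a - 9493/1160 - 49*sqrt(13449)/1160 = 0, giving a = 49*sqrt(13449)/1160 + 9493/1160 — point (49*sqrt(13449)/1160 + 9493/1160, -61/20 + sqrt(13449)/60).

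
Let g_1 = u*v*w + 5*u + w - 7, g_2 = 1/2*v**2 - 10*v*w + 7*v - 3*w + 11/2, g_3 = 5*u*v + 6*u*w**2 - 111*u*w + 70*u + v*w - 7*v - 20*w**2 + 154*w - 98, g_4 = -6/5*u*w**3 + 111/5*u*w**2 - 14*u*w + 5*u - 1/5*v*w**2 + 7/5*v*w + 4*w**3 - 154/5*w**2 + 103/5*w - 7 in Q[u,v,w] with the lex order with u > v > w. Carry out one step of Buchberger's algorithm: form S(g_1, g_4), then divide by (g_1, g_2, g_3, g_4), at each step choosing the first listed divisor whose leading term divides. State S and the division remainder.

lcm(LM(g_1), LM(g_4)) = u*v*w**3.
S = (lcm/LT(g_1))·g_1 − (lcm/LT(g_4))·g_4 = 37/2*u*v*w**2 - 35/3*u*v*w + 25/6*u*v + 5*u*w**2 - 1/6*v**2*w**2 + 7/6*v**2*w + 10/3*v*w**3 - 77/3*v*w**2 + 103/6*v*w - 35/6*v + w**3 - 7*w**2.
Reduce S modulo (g_1, g_2, g_3, g_4) in that order:
  leading term u*v*w**2: subtract (37/2*w)·g_1 from 37/2*u*v*w**2 - 35/3*u*v*w + 25/6*u*v + 5*u*w**2 - 1/6*v**2*w**2 + 7/6*v**2*w + 10/3*v*w**3 - 77/3*v*w**2 + 103/6*v*w - 35/6*v + w**3 - 7*w**2 → -35/3*u*v*w + 25/6*u*v + 5*u*w**2 - 185/2*u*w - 1/6*v**2*w**2 + 7/6*v**2*w + 10/3*v*w**3 - 77/3*v*w**2 + 103/6*v*w - 35/6*v + w**3 - 51/2*w**2 + 259/2*w
  leading term u*v*w: subtract (-35/3)·g_1 from -35/3*u*v*w + 25/6*u*v + 5*u*w**2 - 185/2*u*w - 1/6*v**2*w**2 + 7/6*v**2*w + 10/3*v*w**3 - 77/3*v*w**2 + 103/6*v*w - 35/6*v + w**3 - 51/2*w**2 + 259/2*w → 25/6*u*v + 5*u*w**2 - 185/2*u*w + 175/3*u - 1/6*v**2*w**2 + 7/6*v**2*w + 10/3*v*w**3 - 77/3*v*w**2 + 103/6*v*w - 35/6*v + w**3 - 51/2*w**2 + 847/6*w - 245/3
  leading term u*v: subtract (5/6)·g_3 from 25/6*u*v + 5*u*w**2 - 185/2*u*w + 175/3*u - 1/6*v**2*w**2 + 7/6*v**2*w + 10/3*v*w**3 - 77/3*v*w**2 + 103/6*v*w - 35/6*v + w**3 - 51/2*w**2 + 847/6*w - 245/3 → -1/6*v**2*w**2 + 7/6*v**2*w + 10/3*v*w**3 - 77/3*v*w**2 + 49/3*v*w + w**3 - 53/6*w**2 + 77/6*w
  leading term v**2*w**2: subtract (-1/3*w**2)·g_2 from -1/6*v**2*w**2 + 7/6*v**2*w + 10/3*v*w**3 - 77/3*v*w**2 + 49/3*v*w + w**3 - 53/6*w**2 + 77/6*w → 7/6*v**2*w - 70/3*v*w**2 + 49/3*v*w - 7*w**2 + 77/6*w
  leading term v**2*w: subtract (7/3*w)·g_2 from 7/6*v**2*w - 70/3*v*w**2 + 49/3*v*w - 7*w**2 + 77/6*w → 0
The remainder is 0, so this S-polynomial contributes no new basis element.
This is the inner loop of Buchberger's algorithm — each nonzero remainder becomes a new basis element.

S(g_1, g_4) = 37/2*u*v*w**2 - 35/3*u*v*w + 25/6*u*v + 5*u*w**2 - 1/6*v**2*w**2 + 7/6*v**2*w + 10/3*v*w**3 - 77/3*v*w**2 + 103/6*v*w - 35/6*v + w**3 - 7*w**2; remainder on division = 0.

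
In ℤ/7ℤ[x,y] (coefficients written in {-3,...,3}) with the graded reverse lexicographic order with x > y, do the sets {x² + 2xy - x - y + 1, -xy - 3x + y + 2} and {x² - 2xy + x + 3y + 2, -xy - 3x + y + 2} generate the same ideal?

For a fixed monomial order, each ideal has a unique reduced Gröbner basis; comparing bases decides equality.
Buchberger on the first generating set:
f_1 = x² + 2xy - x - y + 1, LT = x².
f_2 = -xy - 3x + y + 2, LT = xy.

S(f_1,f_2): lcm = x²y. S = 2xy² - 3x² - y² + 2x + y.
  leading term xy²: subtract (-2y)·f_2 from 2xy² - 3x² - y² + 2x + y → -3x² + xy + y² + 2x - 2y
  leading term x²: subtract (-3)·f_1 from -3x² + xy + y² + 2x - 2y → y² - x + 2y + 3
  leading term y²: no divisor's leading term divides it; move y² to the remainder.
  leading term x: no divisor's leading term divides it; move -x to the remainder.
  leading term y: no divisor's leading term divides it; move 2y to the remainder.
  leading term 1: no divisor's leading term divides it; move 3 to the remainder.
  remainder y² - x + 2y + 3 ≠ 0; add g_3 = y² - x + 2y + 3 to the basis.

S(f_1,g_3): leading monomials are coprime, so the S-polynomial reduces to 0 (Buchberger's first criterion).
S(f_2,g_3): lcm = xy². S = x² + xy - y² - 3x - 2y.
  leading term x²: subtract (1)·f_1 from x² + xy - y² - 3x - 2y → -xy - y² - 2x - y - 1
  leading term xy: subtract (1)·f_2 from -xy - y² - 2x - y - 1 → -y² + x - 2y - 3
  leading term y²: subtract (-1)·g_3 from -y² + x - 2y - 3 → 0
  remainder 0.

Every S-polynomial of the final basis reduces to 0, so we have a Gröbner basis.
Inter-reduce: drop elements whose leading term is divisible by another's, tail-reduce, and make monic.
Reduced Gröbner basis: {x² + y - 2, xy + 3x - y - 2, y² - x + 2y + 3}.

Buchberger on the second generating set:
h_1 = x² - 2xy + x + 3y + 2, LT = x².
h_2 = -xy - 3x + y + 2, LT = xy.

S(h_1,h_2): lcm = x²y. S = -2xy² - 3x² + 2xy + 3y² + 2x + 2y.
  leading term xy²: subtract (2y)·h_2 from -2xy² - 3x² + 2xy + 3y² + 2x + 2y → -3x² + xy + y² + 2x - 2y
  leading term x²: subtract (-3)·h_1 from -3x² + xy + y² + 2x - 2y → 2xy + y² - 2x - 1
  leading term xy: subtract (-2)·h_2 from 2xy + y² - 2x - 1 → y² - x + 2y + 3
  leading term y²: no divisor's leading term divides it; move y² to the remainder.
  leading term x: no divisor's leading term divides it; move -x to the remainder.
  leading term y: no divisor's leading term divides it; move 2y to the remainder.
  leading term 1: no divisor's leading term divides it; move 3 to the remainder.
  remainder y² - x + 2y + 3 ≠ 0; add k_3 = y² - x + 2y + 3 to the basis.

S(h_1,k_3): leading monomials are coprime, so the S-polynomial reduces to 0 (Buchberger's first criterion).
S(h_2,k_3): lcm = xy². S = x² + xy - y² - 3x - 2y.
  leading term x²: subtract (1)·h_1 from x² + xy - y² - 3x - 2y → 3xy - y² + 3x + 2y - 2
  leading term xy: subtract (-3)·h_2 from 3xy - y² + 3x + 2y - 2 → -y² + x - 2y - 3
  leading term y²: subtract (-1)·k_3 from -y² + x - 2y - 3 → 0
  remainder 0.

Every S-polynomial of the final basis reduces to 0, so we have a Gröbner basis.
Inter-reduce: drop elements whose leading term is divisible by another's, tail-reduce, and make monic.
Reduced Gröbner basis: {x² + y - 2, xy + 3x - y - 2, y² - x + 2y + 3}.

Same reduced basis, so the two generating sets span the same ideal.

Yes, the ideals are equal.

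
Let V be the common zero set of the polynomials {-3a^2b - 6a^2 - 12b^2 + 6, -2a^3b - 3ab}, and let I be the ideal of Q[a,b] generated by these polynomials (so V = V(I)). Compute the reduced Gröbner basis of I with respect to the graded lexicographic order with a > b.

Buchberger's algorithm terminates because the ascending chain of leading-term ideals stabilizes.

f_1 = -3a^2b - 6a^2 - 12b^2 + 6, LT = a^2b.
f_2 = -2a^3b - 3ab, LT = a^3b.

S(f_1,f_2): lcm = a^3b. S = 2a^3 + 4ab^2 - 3/2ab - 2a.
  leading term a^3: no divisor's leading term divides it; move 2a^3 to the remainder.
  leading term ab^2: no divisor's leading term divides it; move 4ab^2 to the remainder.
  leading term ab: no divisor's leading term divides it; move -3/2ab to the remainder.
  leading term a: no divisor's leading term divides it; move -2a to the remainder.
  remainder 2a^3 + 4ab^2 - 3/2ab - 2a ≠ 0; add g_3 = 2a^3 + 4ab^2 - 3/2ab - 2a to the basis.

S(f_1,g_3): lcm = a^3b. S = -2ab^3 + 2a^3 + 19/4ab^2 + ab - 2a.
  leading term ab^3: no divisor's leading term divides it; move -2ab^3 to the remainder.
  leading term a^3: subtract (1)·g_3 from 2a^3 + 19/4ab^2 + ab - 2a → 3/4ab^2 + 5/2ab
  leading term ab^2: no divisor's leading term divides it; move 3/4ab^2 to the remainder.
  leading term ab: no divisor's leading term divides it; move 5/2ab to the remainder.
  remainder -2ab^3 + 3/4ab^2 + 5/2ab ≠ 0; add g_4 = -2ab^3 + 3/4ab^2 + 5/2ab to the basis.

S(f_2,g_3): lcm = a^3b. S = -2ab^3 + 3/4ab^2 + 5/2ab.
  leading term ab^3: subtract (1)·g_4 from -2ab^3 + 3/4ab^2 + 5/2ab → 0
  remainder 0.

S(f_1,g_4): lcm = a^2b^3. S = 19/8a^2b^2 + 4b^4 + 5/4a^2b - 2b^2.
  leading term a^2b^2: subtract (-19/24b)·f_1 from 19/8a^2b^2 + 4b^4 + 5/4a^2b - 2b^2 → 4b^4 - 7/2a^2b - 19/2b^3 - 2b^2 + 19/4b
  leading term b^4: no divisor's leading term divides it; move 4b^4 to the remainder.
  leading term a^2b: subtract (7/6)·f_1 from -7/2a^2b - 19/2b^3 - 2b^2 + 19/4b → -19/2b^3 + 7a^2 + 12b^2 + 19/4b - 7
  leading term b^3: no divisor's leading term divides it; move -19/2b^3 to the remainder.
  leading term a^2: no divisor's leading term divides it; move 7a^2 to the remainder.
  leading term b^2: no divisor's leading term divides it; move 12b^2 to the remainder.
  leading term b: no divisor's leading term divides it; move 19/4b to the remainder.
  leading term 1: no divisor's leading term divides it; move -7 to the remainder.
  remainder 4b^4 - 19/2b^3 + 7a^2 + 12b^2 + 19/4b - 7 ≠ 0; add g_5 = 4b^4 - 19/2b^3 + 7a^2 + 12b^2 + 19/4b - 7 to the basis.

S(f_2,g_4): lcm = a^3b^3. S = 3/8a^3b^2 + 5/4a^3b + 3/2ab^3.
  leading term a^3b^2: subtract (-1/8ab)·f_1 from 3/8a^3b^2 + 5/4a^3b + 3/2ab^3 → 1/2a^3b + 3/4ab
  leading term a^3b: subtract (-1/6a)·f_1 from 1/2a^3b + 3/4ab → -a^3 - 2ab^2 + 3/4ab + a
  leading term a^3: subtract (-1/2)·g_3 from -a^3 - 2ab^2 + 3/4ab + a → 0
  remainder 0.

S(g_3,g_4): lcm = a^3b^3. S = 2ab^5 + 3/8a^3b^2 - 3/4ab^4 + 5/4a^3b - ab^3.
  leading term ab^5: subtract (-b^2)·g_4 from 2ab^5 + 3/8a^3b^2 - 3/4ab^4 + 5/4a^3b - ab^3 → 3/8a^3b^2 + 5/4a^3b + 3/2ab^3
  leading term a^3b^2: subtract (-1/8ab)·f_1 from 3/8a^3b^2 + 5/4a^3b + 3/2ab^3 → 1/2a^3b + 3/4ab
  leading term a^3b: subtract (-1/6a)·f_1 from 1/2a^3b + 3/4ab → -a^3 - 2ab^2 + 3/4ab + a
  leading term a^3: subtract (-1/2)·g_3 from -a^3 - 2ab^2 + 3/4ab + a → 0
  remainder 0.

S(f_1,g_5): lcm = a^2b^4. S = 35/8a^2b^3 + 4b^5 - 7/4a^4 - 3a^2b^2 - 19/16a^2b - 2b^3 + 7/4a^2.
  leading term a^2b^3: subtract (-35/24b^2)·f_1 from 35/8a^2b^3 + 4b^5 - 7/4a^4 - 3a^2b^2 - 19/16a^2b - 2b^3 + 7/4a^2 → 4b^5 - 7/4a^4 - 47/4a^2b^2 - 35/2b^4 - 19/16a^2b - 2b^3 + 7/4a^2 + 35/4b^2
  leading term b^5: subtract (b)·g_5 from 4b^5 - 7/4a^4 - 47/4a^2b^2 - 35/2b^4 - 19/16a^2b - 2b^3 + 7/4a^2 + 35/4b^2 → -7/4a^4 - 47/4a^2b^2 - 8b^4 - 131/16a^2b - 14b^3 + 7/4a^2 + 4b^2 + 7b
  leading term a^4: subtract (-7/8a)·g_3 from -7/4a^4 - 47/4a^2b^2 - 8b^4 - 131/16a^2b - 14b^3 + 7/4a^2 + 4b^2 + 7b → -33/4a^2b^2 - 8b^4 - 19/2a^2b - 14b^3 + 4b^2 + 7b
  leading term a^2b^2: subtract (11/4b)·f_1 from -33/4a^2b^2 - 8b^4 - 19/2a^2b - 14b^3 + 4b^2 + 7b → -8b^4 + 7a^2b + 19b^3 + 4b^2 - 19/2b
  leading term b^4: subtract (-2)·g_5 from -8b^4 + 7a^2b + 19b^3 + 4b^2 - 19/2b → 7a^2b + 14a^2 + 28b^2 - 14
  leading term a^2b: subtract (-7/3)·f_1 from 7a^2b + 14a^2 + 28b^2 - 14 → 0
  remainder 0.

S(f_2,g_5): lcm = a^3b^4. S = 19/8a^3b^3 - 7/4a^5 - 3a^3b^2 + 3/2ab^4 - 19/16a^3b + 7/4a^3.
  leading term a^3b^3: subtract (-19/24ab^2)·f_1 from 19/8a^3b^3 - 7/4a^5 - 3a^3b^2 + 3/2ab^4 - 19/16a^3b + 7/4a^3 → -7/4a^5 - 31/4a^3b^2 - 8ab^4 - 19/16a^3b + 7/4a^3 + 19/4ab^2
  leading term a^5: subtract (-7/8a^2)·g_3 from -7/4a^5 - 31/4a^3b^2 - 8ab^4 - 19/16a^3b + 7/4a^3 + 19/4ab^2 → -17/4a^3b^2 - 8ab^4 - 5/2a^3b + 19/4ab^2
  leading term a^3b^2: subtract (17/12ab)·f_1 from -17/4a^3b^2 - 8ab^4 - 5/2a^3b + 19/4ab^2 → -8ab^4 + 6a^3b + 17ab^3 + 19/4ab^2 - 17/2ab
  leading term ab^4: subtract (4b)·g_4 from -8ab^4 + 6a^3b + 17ab^3 + 19/4ab^2 - 17/2ab → 6a^3b + 14ab^3 - 21/4ab^2 - 17/2ab
  leading term a^3b: subtract (-2a)·f_1 from 6a^3b + 14ab^3 - 21/4ab^2 - 17/2ab → 14ab^3 - 12a^3 - 117/4ab^2 - 17/2ab + 12a
  leading term ab^3: subtract (-7)·g_4 from 14ab^3 - 12a^3 - 117/4ab^2 - 17/2ab + 12a → -12a^3 - 24ab^2 + 9ab + 12a
  leading term a^3: subtract (-6)·g_3 from -12a^3 - 24ab^2 + 9ab + 12a → 0
  remainder 0.

S(g_3,g_5): leading monomials are coprime, so the S-polynomial reduces to 0 (Buchberger's first criterion).
S(g_4,g_5): lcm = ab^4. S = 2ab^3 - 7/4a^3 - 17/4ab^2 - 19/16ab + 7/4a.
  leading term ab^3: subtract (-1)·g_4 from 2ab^3 - 7/4a^3 - 17/4ab^2 - 19/16ab + 7/4a → -7/4a^3 - 7/2ab^2 + 21/16ab + 7/4a
  leading term a^3: subtract (-7/8)·g_3 from -7/4a^3 - 7/2ab^2 + 21/16ab + 7/4a → 0
  remainder 0.

Every S-polynomial of the final basis reduces to 0, so we have a Gröbner basis.
Inter-reduce: drop elements whose leading term is divisible by another's, tail-reduce, and make monic.

G = {ab^3 - 3/8ab^2 - 5/4ab, b^4 - 19/8b^3 + 7/4a^2 + 3b^2 + 19/16b - 7/4, a^3 + 2ab^2 - 3/4ab - a, a^2b + 2a^2 + 4b^2 - 2}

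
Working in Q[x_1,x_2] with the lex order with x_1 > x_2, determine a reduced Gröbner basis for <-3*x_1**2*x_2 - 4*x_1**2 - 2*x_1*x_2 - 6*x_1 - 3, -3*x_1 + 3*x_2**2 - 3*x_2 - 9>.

f_1 = -3*x_1**2*x_2 - 4*x_1**2 - 2*x_1*x_2 - 6*x_1 - 3, LT = x_1**2*x_2.
f_2 = -3*x_1 + 3*x_2**2 - 3*x_2 - 9, LT = x_1.

S(f_1,f_2): lcm = x_1**2*x_2. S = 4/3*x_1**2 + x_1*x_2**3 - x_1*x_2**2 - 7/3*x_1*x_2 + 2*x_1 + 1.
  leading term x_1**2: subtract (-4/9*x_1)·f_2 from 4/3*x_1**2 + x_1*x_2**3 - x_1*x_2**2 - 7/3*x_1*x_2 + 2*x_1 + 1 → x_1*x_2**3 + 1/3*x_1*x_2**2 - 11/3*x_1*x_2 - 2*x_1 + 1
  leading term x_1*x_2**3: subtract (-1/3*x_2**3)·f_2 from x_1*x_2**3 + 1/3*x_1*x_2**2 - 11/3*x_1*x_2 - 2*x_1 + 1 → 1/3*x_1*x_2**2 - 11/3*x_1*x_2 - 2*x_1 + x_2**5 - x_2**4 - 3*x_2**3 + 1
  leading term x_1*x_2**2: subtract (-1/9*x_2**2)·f_2 from 1/3*x_1*x_2**2 - 11/3*x_1*x_2 - 2*x_1 + x_2**5 - x_2**4 - 3*x_2**3 + 1 → -11/3*x_1*x_2 - 2*x_1 + x_2**5 - 2/3*x_2**4 - 10/3*x_2**3 - x_2**2 + 1
  leading term x_1*x_2: subtract (11/9*x_2)·f_2 from -11/3*x_1*x_2 - 2*x_1 + x_2**5 - 2/3*x_2**4 - 10/3*x_2**3 - x_2**2 + 1 → -2*x_1 + x_2**5 - 2/3*x_2**4 - 7*x_2**3 + 8/3*x_2**2 + 11*x_2 + 1
  leading term x_1: subtract (2/3)·f_2 from -2*x_1 + x_2**5 - 2/3*x_2**4 - 7*x_2**3 + 8/3*x_2**2 + 11*x_2 + 1 → x_2**5 - 2/3*x_2**4 - 7*x_2**3 + 2/3*x_2**2 + 13*x_2 + 7
  leading term x_2**5: no divisor's leading term divides it; move x_2**5 to the remainder.
  leading term x_2**4: no divisor's leading term divides it; move -2/3*x_2**4 to the remainder.
  leading term x_2**3: no divisor's leading term divides it; move -7*x_2**3 to the remainder.
  leading term x_2**2: no divisor's leading term divides it; move 2/3*x_2**2 to the remainder.
  leading term x_2: no divisor's leading term divides it; move 13*x_2 to the remainder.
  leading term 1: no divisor's leading term divides it; move 7 to the remainder.
  remainder x_2**5 - 2/3*x_2**4 - 7*x_2**3 + 2/3*x_2**2 + 13*x_2 + 7 ≠ 0; add g_3 = x_2**5 - 2/3*x_2**4 - 7*x_2**3 + 2/3*x_2**2 + 13*x_2 + 7 to the basis.

The other S-polynomials (S(f_1,g_3), S(f_2,g_3)) all reduce to 0 modulo the current basis, so we have a Gröbner basis.
Inter-reduce: drop elements whose leading term is divisible by another's, tail-reduce, and make monic.

G = {x_1 - x_2**2 + x_2 + 3, x_2**5 - 2/3*x_2**4 - 7*x_2**3 + 2/3*x_2**2 + 13*x_2 + 7}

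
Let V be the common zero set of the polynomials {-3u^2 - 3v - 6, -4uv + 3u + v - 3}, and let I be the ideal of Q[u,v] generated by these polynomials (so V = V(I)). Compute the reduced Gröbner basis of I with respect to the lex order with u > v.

G = {u - 16/9v^2 - 7/3v + 3, v^3 + 9/16v^2 - 45/16v + 27/16}

f_1 = -3u^2 - 3v - 6, LT = u^2.
f_2 = -4uv + 3u + v - 3, LT = uv.

S(f_1,f_2): lcm = u^2v. S = 3/4u^2 + 1/4uv - 3/4u + v^2 + 2v.
  leading term u^2: subtract (-1/4)·f_1 from 3/4u^2 + 1/4uv - 3/4u + v^2 + 2v → 1/4uv - 3/4u + v^2 + 5/4v - 3/2
  leading term uv: subtract (-1/16)·f_2 from 1/4uv - 3/4u + v^2 + 5/4v - 3/2 → -9/16u + v^2 + 21/16v - 27/16
  leading term u: no divisor's leading term divides it; move -9/16u to the remainder.
  leading term v^2: no divisor's leading term divides it; move v^2 to the remainder.
  leading term v: no divisor's leading term divides it; move 21/16v to the remainder.
  leading term 1: no divisor's leading term divides it; move -27/16 to the remainder.
  remainder -9/16u + v^2 + 21/16v - 27/16 ≠ 0; add g_3 = -9/16u + v^2 + 21/16v - 27/16 to the basis.

S(f_2,g_3): lcm = uv. S = -3/4u + 16/9v^3 + 7/3v^2 - 13/4v + 3/4.
  leading term u: subtract (4/3)·g_3 from -3/4u + 16/9v^3 + 7/3v^2 - 13/4v + 3/4 → 16/9v^3 + v^2 - 5v + 3
  leading term v^3: no divisor's leading term divides it; move 16/9v^3 to the remainder.
  leading term v^2: no divisor's leading term divides it; move v^2 to the remainder.
  leading term v: no divisor's leading term divides it; move -5v to the remainder.
  leading term 1: no divisor's leading term divides it; move 3 to the remainder.
  remainder 16/9v^3 + v^2 - 5v + 3 ≠ 0; add g_4 = 16/9v^3 + v^2 - 5v + 3 to the basis.

The other S-polynomials (S(f_1,g_3), S(f_1,g_4), S(f_2,g_4), S(g_3,g_4)) all reduce to 0 modulo the current basis, so we have a Gröbner basis.
Inter-reduce: drop elements whose leading term is divisible by another's, tail-reduce, and make monic.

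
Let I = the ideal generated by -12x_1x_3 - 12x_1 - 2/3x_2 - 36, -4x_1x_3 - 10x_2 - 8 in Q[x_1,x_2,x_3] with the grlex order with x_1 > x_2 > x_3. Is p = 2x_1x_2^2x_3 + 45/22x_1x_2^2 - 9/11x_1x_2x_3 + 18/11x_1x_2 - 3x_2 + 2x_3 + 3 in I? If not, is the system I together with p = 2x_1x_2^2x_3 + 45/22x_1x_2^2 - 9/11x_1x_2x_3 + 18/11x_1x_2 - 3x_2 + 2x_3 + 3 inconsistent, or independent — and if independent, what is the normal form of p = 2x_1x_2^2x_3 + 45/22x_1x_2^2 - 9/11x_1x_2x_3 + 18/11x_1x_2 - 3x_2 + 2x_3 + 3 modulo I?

First compute the reduced Gröbner basis of I by Buchberger's algorithm.
f_1 = -12x_1x_3 - 12x_1 - 2/3x_2 - 36, LT = x_1x_3.
f_2 = -4x_1x_3 - 10x_2 - 8, LT = x_1x_3.

S(f_1,f_2): lcm = x_1x_3. S = x_1 - 22/9x_2 + 1.
  leading term x_1: no divisor's leading term divides it; move x_1 to the remainder.
  leading term x_2: no divisor's leading term divides it; move -22/9x_2 to the remainder.
  leading term 1: no divisor's leading term divides it; move 1 to the remainder.
  remainder x_1 - 22/9x_2 + 1 ≠ 0; add h_3 = x_1 - 22/9x_2 + 1 to the basis.

S(f_1,h_3): lcm = x_1x_3. S = 22/9x_2x_3 + x_1 + 1/18x_2 - x_3 + 3.
  leading term x_2x_3: no divisor's leading term divides it; move 22/9x_2x_3 to the remainder.
  leading term x_1: subtract (1)·h_3 from x_1 + 1/18x_2 - x_3 + 3 → 5/2x_2 - x_3 + 2
  leading term x_2: no divisor's leading term divides it; move 5/2x_2 to the remainder.
  leading term x_3: no divisor's leading term divides it; move -x_3 to the remainder.
  leading term 1: no divisor's leading term divides it; move 2 to the remainder.
  remainder 22/9x_2x_3 + 5/2x_2 - x_3 + 2 ≠ 0; add h_4 = 22/9x_2x_3 + 5/2x_2 - x_3 + 2 to the basis.

The other S-polynomials (S(f_2,h_3), S(f_1,h_4), S(f_2,h_4), S(h_3,h_4)) all reduce to 0 modulo the current basis, so we have a Gröbner basis.
Inter-reduce: drop elements whose leading term is divisible by another's, tail-reduce, and make monic.
Reduced Gröbner basis: {x_2x_3 + 45/44x_2 - 9/22x_3 + 9/11, x_1 - 22/9x_2 + 1}.
Label its elements g_1 = x_2x_3 + 45/44x_2 - 9/22x_3 + 9/11, g_2 = x_1 - 22/9x_2 + 1.

Reduce p = 2x_1x_2^2x_3 + 45/22x_1x_2^2 - 9/11x_1x_2x_3 + 18/11x_1x_2 - 3x_2 + 2x_3 + 3 modulo G:
  leading term x_1x_2^2x_3: subtract (2x_1x_2)·g_1 from 2x_1x_2^2x_3 + 45/22x_1x_2^2 - 9/11x_1x_2x_3 + 18/11x_1x_2 - 3x_2 + 2x_3 + 3 → -3x_2 + 2x_3 + 3
  leading term x_2: no divisor's leading term divides it; move -3x_2 to the remainder.
  leading term x_3: no divisor's leading term divides it; move 2x_3 to the remainder.
  leading term 1: no divisor's leading term divides it; move 3 to the remainder.
  normal form = -3x_2 + 2x_3 + 3.
The normal form is nonzero, so p ∉ I. Since p minus its normal form lies in I, I + (p) = I + (r) where r = -3x_2 + 2x_3 + 3; decide whether this ideal is the whole ring.
Run Buchberger on G together with r (pairs among the g_i already reduce to 0 since G is a Gröbner basis):
g_1 = x_2x_3 + 45/44x_2 - 9/22x_3 + 9/11, LT = x_2x_3.
g_2 = x_1 - 22/9x_2 + 1, LT = x_1.
r = -3x_2 + 2x_3 + 3, LT = x_2.

S(g_1,r): lcm = x_2x_3. S = 2/3x_3^2 + 45/44x_2 + 13/22x_3 + 9/11.
  leading term x_3^2: no divisor's leading term divides it; move 2/3x_3^2 to the remainder.
  leading term x_2: subtract (-15/44)·r from 45/44x_2 + 13/22x_3 + 9/11 → 14/11x_3 + 81/44
  leading term x_3: no divisor's leading term divides it; move 14/11x_3 to the remainder.
  leading term 1: no divisor's leading term divides it; move 81/44 to the remainder.
  remainder 2/3x_3^2 + 14/11x_3 + 81/44 ≠ 0; add m_4 = 2/3x_3^2 + 14/11x_3 + 81/44 to the basis.

The other S-polynomials (S(g_1,g_2), S(g_2,r), S(g_1,m_4), S(g_2,m_4), S(r,m_4)) all reduce to 0 modulo the current basis, so we have a Gröbner basis.
Inter-reduce: drop elements whose leading term is divisible by another's, tail-reduce, and make monic.
Reduced Gröbner basis: {x_3^2 + 21/11x_3 + 243/88, x_1 - 44/27x_3 - 13/9, x_2 - 2/3x_3 - 1}.
The reduced Gröbner basis of I + (p) is {x_3^2 + 21/11x_3 + 243/88, x_1 - 44/27x_3 - 13/9, x_2 - 2/3x_3 - 1} ≠ {1}, a proper ideal, so the enlarged system stays consistent: p is independent of I, with normal form -3x_2 + 2x_3 + 3.

The remainder on division by a Gröbner basis is unique — it is the normal form.

2x_1x_2^2x_3 + 45/22x_1x_2^2 - 9/11x_1x_2x_3 + 18/11x_1x_2 - 3x_2 + 2x_3 + 3 is independent of I; its normal form modulo I is -3x_2 + 2x_3 + 3.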